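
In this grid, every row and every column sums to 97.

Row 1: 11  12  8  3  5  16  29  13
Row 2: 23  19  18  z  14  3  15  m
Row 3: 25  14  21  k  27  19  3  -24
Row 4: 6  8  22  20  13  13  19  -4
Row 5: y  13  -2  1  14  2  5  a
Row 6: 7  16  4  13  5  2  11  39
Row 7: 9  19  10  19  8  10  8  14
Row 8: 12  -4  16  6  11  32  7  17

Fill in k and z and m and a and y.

k = 12, z = 23, m = -18, a = 60, y = 4

Column 1 has 11 + 23 + 25 + 6 + 7 + 9 + 12 = 93; the blank must be 97 − 93 = 4.
Row 3 has 25 + 14 + 21 + 27 + 19 + 3 − 24 = 85; the blank must be 97 − 85 = 12.
Column 4 has 3 + 12 + 20 + 1 + 13 + 19 + 6 = 74; the blank must be 97 − 74 = 23.
Row 2 has 23 + 19 + 18 + 23 + 14 + 3 + 15 = 115; the blank must be 97 − 115 = -18.
Row 5 has 4 + 13 − 2 + 1 + 14 + 2 + 5 = 37; the blank must be 97 − 37 = 60.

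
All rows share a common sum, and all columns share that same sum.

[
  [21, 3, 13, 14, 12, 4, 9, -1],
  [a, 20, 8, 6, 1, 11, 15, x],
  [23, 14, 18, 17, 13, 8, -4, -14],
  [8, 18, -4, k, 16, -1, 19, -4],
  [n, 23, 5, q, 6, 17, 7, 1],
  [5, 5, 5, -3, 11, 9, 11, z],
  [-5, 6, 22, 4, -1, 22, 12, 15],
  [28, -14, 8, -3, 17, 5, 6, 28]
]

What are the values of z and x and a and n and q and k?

Rows 1 and 3 both sum to 75, so that's the common total.
Row 6 has 5 + 5 + 5 − 3 + 11 + 9 + 11 = 43; the blank must be 75 − 43 = 32.
Column 8 has -1 − 14 − 4 + 1 + 32 + 15 + 28 = 57; the blank must be 75 − 57 = 18.
Row 4 has 8 + 18 − 4 + 16 − 1 + 19 − 4 = 52; the blank must be 75 − 52 = 23.
Column 4 has 14 + 6 + 17 + 23 − 3 + 4 − 3 = 58; the blank must be 75 − 58 = 17.
Row 5 has 23 + 5 + 17 + 6 + 17 + 7 + 1 = 76; the blank must be 75 − 76 = -1.
Row 2 has 20 + 8 + 6 + 1 + 11 + 15 + 18 = 79; the blank must be 75 − 79 = -4.

z = 32, x = 18, a = -4, n = -1, q = 17, k = 23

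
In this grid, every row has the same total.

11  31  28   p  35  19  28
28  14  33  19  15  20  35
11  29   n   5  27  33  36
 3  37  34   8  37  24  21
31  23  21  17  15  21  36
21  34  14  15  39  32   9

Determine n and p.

Row 4 sums to 164 and so does row 6; that's the common total.
In row 3 the known cells total 141, leaving 164 − 141 = 23.
In row 1 the known cells total 152, leaving 164 − 152 = 12.

n = 23, p = 12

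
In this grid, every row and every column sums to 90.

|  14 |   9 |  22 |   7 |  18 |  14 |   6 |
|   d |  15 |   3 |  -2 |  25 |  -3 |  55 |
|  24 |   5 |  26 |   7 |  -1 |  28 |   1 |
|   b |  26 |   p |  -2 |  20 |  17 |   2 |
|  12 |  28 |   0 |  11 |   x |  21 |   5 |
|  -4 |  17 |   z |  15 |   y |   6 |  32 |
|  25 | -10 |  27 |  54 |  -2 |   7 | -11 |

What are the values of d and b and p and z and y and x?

Row 5 has 12 + 28 + 0 + 11 + 21 + 5 = 77; the blank must be 90 − 77 = 13.
Column 5 has 18 + 25 − 1 + 20 + 13 − 2 = 73; the blank must be 90 − 73 = 17.
Row 2 has 15 + 3 − 2 + 25 − 3 + 55 = 93; the blank must be 90 − 93 = -3.
Column 1 has 14 − 3 + 24 + 12 − 4 + 25 = 68; the blank must be 90 − 68 = 22.
Row 4 has 22 + 26 − 2 + 20 + 17 + 2 = 85; the blank must be 90 − 85 = 5.
Row 6 has -4 + 17 + 15 + 17 + 6 + 32 = 83; the blank must be 90 − 83 = 7.

d = -3, b = 22, p = 5, z = 7, y = 17, x = 13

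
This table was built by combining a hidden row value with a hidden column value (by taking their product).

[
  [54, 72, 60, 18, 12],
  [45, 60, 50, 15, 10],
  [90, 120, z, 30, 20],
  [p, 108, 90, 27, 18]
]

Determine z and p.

Each row is a constant multiple of every other row — this is a multiplication table with the headers hidden.
Row 3 is 120/72 = 5/3 times row 1, so its entry in column 3 is 60 × 5/3 = 100.
Row 4 is 108/72 = 3/2 times row 1, so its entry in column 1 is 54 × 3/2 = 81.

z = 100, p = 81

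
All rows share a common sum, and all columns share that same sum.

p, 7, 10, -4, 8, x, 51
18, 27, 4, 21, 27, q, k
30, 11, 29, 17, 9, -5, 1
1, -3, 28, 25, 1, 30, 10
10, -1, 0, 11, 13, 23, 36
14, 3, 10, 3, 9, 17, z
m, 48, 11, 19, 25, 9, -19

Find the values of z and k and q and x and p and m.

Rows 3 and 4 both sum to 92, so that's the common total.
Row 6: 14 + 3 + 10 + 3 + 9 + 17 = 56, so its missing entry is 92 − 56 = 36.
Row 7: 48 + 11 + 19 + 25 + 9 − 19 = 93, so its missing entry is 92 − 93 = -1.
Column 1: 18 + 30 + 1 + 10 + 14 − 1 = 72, so its missing entry is 92 − 72 = 20.
Row 1: 20 + 7 + 10 − 4 + 8 + 51 = 92, so its missing entry is 92 − 92 = 0.
Column 6: 0 − 5 + 30 + 23 + 17 + 9 = 74, so its missing entry is 92 − 74 = 18.
Row 2: 18 + 27 + 4 + 21 + 27 + 18 = 115, so its missing entry is 92 − 115 = -23.

z = 36, k = -23, q = 18, x = 0, p = 20, m = -1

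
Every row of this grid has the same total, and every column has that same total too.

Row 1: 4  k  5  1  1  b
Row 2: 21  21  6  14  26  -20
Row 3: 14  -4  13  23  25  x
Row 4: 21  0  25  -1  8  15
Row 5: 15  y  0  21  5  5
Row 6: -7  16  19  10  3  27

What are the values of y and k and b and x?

y = 22, k = 13, b = 44, x = -3

Rows 2 and 4 both sum to 68, so that's the common total.
Row 3: 14 − 4 + 13 + 23 + 25 = 71, so its missing entry is 68 − 71 = -3.
Row 5: 15 + 0 + 21 + 5 + 5 = 46, so its missing entry is 68 − 46 = 22.
Column 2: 21 − 4 + 0 + 22 + 16 = 55, so its missing entry is 68 − 55 = 13.
Row 1: 4 + 13 + 5 + 1 + 1 = 24, so its missing entry is 68 − 24 = 44.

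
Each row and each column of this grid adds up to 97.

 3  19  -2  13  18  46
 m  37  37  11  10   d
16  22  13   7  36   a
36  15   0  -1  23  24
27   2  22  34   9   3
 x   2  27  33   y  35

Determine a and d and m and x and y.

The known cells in column 5 total 96, leaving 97 − 96 = 1 for the blank.
The known cells in row 6 total 98, leaving 97 − 98 = -1 for the blank.
The known cells in column 1 total 81, leaving 97 − 81 = 16 for the blank.
The known cells in row 2 total 111, leaving 97 − 111 = -14 for the blank.
The known cells in row 3 total 94, leaving 97 − 94 = 3 for the blank.

a = 3, d = -14, m = 16, x = -1, y = 1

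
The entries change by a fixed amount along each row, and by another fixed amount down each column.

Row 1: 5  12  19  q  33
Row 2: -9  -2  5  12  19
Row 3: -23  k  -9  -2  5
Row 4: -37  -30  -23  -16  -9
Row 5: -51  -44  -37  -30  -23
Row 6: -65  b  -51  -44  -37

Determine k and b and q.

Along each row the entries change by 7 per step; down each column they change by -14.
Row 3: from -23 at column 1, stepping by 7 to column 2 gives -16.
Row 6: from -65 at column 1, stepping by 7 to column 2 gives -58.
Row 1: from 5 at column 1, stepping by 7 to column 4 gives 26.

k = -16, b = -58, q = 26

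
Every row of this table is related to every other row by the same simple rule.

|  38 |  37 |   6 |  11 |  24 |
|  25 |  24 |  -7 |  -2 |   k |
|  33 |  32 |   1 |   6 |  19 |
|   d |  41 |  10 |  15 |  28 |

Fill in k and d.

k = 11, d = 42

The difference between any two rows is the same in every column — this is an addition table with the headers hidden.
Row 2 minus row 1 is -7 − 6 = -13, so its entry in column 5 is 24 + (-13) = 11.
Row 4 minus row 1 is 10 − 6 = 4, so its entry in column 1 is 38 + 4 = 42.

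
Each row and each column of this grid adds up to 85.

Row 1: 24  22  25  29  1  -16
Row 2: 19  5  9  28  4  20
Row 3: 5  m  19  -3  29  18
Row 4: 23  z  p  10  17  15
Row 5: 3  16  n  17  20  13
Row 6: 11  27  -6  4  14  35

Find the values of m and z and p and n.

m = 17, z = -2, p = 22, n = 16

The known cells in row 3 total 68, leaving 85 − 68 = 17 for the blank.
The known cells in column 2 total 87, leaving 85 − 87 = -2 for the blank.
The known cells in row 4 total 63, leaving 85 − 63 = 22 for the blank.
The known cells in row 5 total 69, leaving 85 − 69 = 16 for the blank.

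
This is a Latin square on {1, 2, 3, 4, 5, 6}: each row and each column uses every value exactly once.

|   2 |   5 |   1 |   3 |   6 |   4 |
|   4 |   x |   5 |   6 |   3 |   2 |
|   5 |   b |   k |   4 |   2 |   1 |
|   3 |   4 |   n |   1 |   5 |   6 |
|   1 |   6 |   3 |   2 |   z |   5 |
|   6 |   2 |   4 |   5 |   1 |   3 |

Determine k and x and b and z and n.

For row 5, column 5: row 5 already has {1, 2, 3, 5, 6}; that leaves 4.
Cell (2,2): row 2 already has {2, 3, 4, 5, 6} → 1.
At (row 3, col 2): column 2 already has {1, 2, 4, 5, 6}, so the value is 3.
Cell (3,3): row 3 already has {1, 2, 3, 4, 5} → 6.
At (row 4, col 3): row 4 already has {1, 3, 4, 5, 6}, so the value is 2.

k = 6, x = 1, b = 3, z = 4, n = 2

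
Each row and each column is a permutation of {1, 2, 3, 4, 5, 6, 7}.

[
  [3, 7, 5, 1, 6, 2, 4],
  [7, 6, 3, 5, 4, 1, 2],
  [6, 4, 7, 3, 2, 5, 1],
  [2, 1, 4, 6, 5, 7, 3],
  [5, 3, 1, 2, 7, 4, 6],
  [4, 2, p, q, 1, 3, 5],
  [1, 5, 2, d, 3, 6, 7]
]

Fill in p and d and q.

At (row 7, col 4): row 7 already has {1, 2, 3, 5, 6, 7}, so the value is 4.
For row 6, column 4: column 4 already has {1, 2, 3, 4, 5, 6}; that leaves 7.
At (row 6, col 3): row 6 already has {1, 2, 3, 4, 5, 7}, so the value is 6.

p = 6, d = 4, q = 7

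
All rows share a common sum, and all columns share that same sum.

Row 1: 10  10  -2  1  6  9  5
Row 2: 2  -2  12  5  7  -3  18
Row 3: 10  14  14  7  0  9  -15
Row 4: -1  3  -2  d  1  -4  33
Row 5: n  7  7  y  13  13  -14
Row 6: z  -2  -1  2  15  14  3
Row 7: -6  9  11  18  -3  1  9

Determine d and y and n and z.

Rows 1 and 2 both sum to 39, so that's the common total.
Row 4: -1 + 3 − 2 + 1 − 4 + 33 = 30, so its missing entry is 39 − 30 = 9.
Row 6: -2 − 1 + 2 + 15 + 14 + 3 = 31, so its missing entry is 39 − 31 = 8.
Column 1: 10 + 2 + 10 − 1 + 8 − 6 = 23, so its missing entry is 39 − 23 = 16.
Row 5: 16 + 7 + 7 + 13 + 13 − 14 = 42, so its missing entry is 39 − 42 = -3.

d = 9, y = -3, n = 16, z = 8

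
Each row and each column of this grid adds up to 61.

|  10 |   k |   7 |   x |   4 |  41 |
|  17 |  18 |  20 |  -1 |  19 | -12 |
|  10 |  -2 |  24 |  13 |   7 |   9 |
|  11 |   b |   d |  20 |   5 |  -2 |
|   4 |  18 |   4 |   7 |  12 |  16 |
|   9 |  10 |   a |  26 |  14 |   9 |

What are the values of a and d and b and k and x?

The known cells in column 4 total 65, leaving 61 − 65 = -4 for the blank.
The known cells in row 1 total 58, leaving 61 − 58 = 3 for the blank.
The known cells in column 2 total 47, leaving 61 − 47 = 14 for the blank.
The known cells in row 4 total 48, leaving 61 − 48 = 13 for the blank.
The known cells in row 6 total 68, leaving 61 − 68 = -7 for the blank.

a = -7, d = 13, b = 14, k = 3, x = -4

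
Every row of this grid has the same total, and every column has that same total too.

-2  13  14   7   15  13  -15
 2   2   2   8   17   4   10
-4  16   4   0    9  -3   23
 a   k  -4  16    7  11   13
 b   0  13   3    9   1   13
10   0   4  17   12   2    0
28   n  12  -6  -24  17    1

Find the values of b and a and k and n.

b = 6, a = 5, k = -3, n = 17

Rows 1 and 2 both sum to 45, so that's the common total.
Row 7: 28 + 12 − 6 − 24 + 17 + 1 = 28, so its missing entry is 45 − 28 = 17.
Column 2: 13 + 2 + 16 + 0 + 0 + 17 = 48, so its missing entry is 45 − 48 = -3.
Row 5: 0 + 13 + 3 + 9 + 1 + 13 = 39, so its missing entry is 45 − 39 = 6.
Row 4: -3 − 4 + 16 + 7 + 11 + 13 = 40, so its missing entry is 45 − 40 = 5.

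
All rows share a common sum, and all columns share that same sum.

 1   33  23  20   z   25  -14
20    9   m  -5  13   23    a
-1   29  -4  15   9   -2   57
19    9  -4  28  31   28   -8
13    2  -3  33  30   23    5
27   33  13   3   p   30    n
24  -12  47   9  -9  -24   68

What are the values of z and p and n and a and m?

Rows 3 and 4 both sum to 103, so that's the common total.
Column 3 has 23 − 4 − 4 − 3 + 13 + 47 = 72; the blank must be 103 − 72 = 31.
Row 1 has 1 + 33 + 23 + 20 + 25 − 14 = 88; the blank must be 103 − 88 = 15.
Column 5 has 15 + 13 + 9 + 31 + 30 − 9 = 89; the blank must be 103 − 89 = 14.
Row 6 has 27 + 33 + 13 + 3 + 14 + 30 = 120; the blank must be 103 − 120 = -17.
Row 2 has 20 + 9 + 31 − 5 + 13 + 23 = 91; the blank must be 103 − 91 = 12.

z = 15, p = 14, n = -17, a = 12, m = 31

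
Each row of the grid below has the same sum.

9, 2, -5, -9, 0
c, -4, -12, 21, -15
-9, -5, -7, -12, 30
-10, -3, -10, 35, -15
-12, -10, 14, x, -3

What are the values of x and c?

Rows 1 and 3 both add up to -3, so every row sums to -3.
Row 5: -12 − 10 + 14 − 3 = -11, so the missing entry is -3 − (-11) = 8.
Row 2: -4 − 12 + 21 − 15 = -10, so the missing entry is -3 − (-10) = 7.

x = 8, c = 7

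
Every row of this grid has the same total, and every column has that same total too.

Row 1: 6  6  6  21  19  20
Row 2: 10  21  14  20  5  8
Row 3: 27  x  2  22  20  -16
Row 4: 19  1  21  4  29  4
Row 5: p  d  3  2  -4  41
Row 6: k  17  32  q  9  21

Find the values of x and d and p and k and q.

x = 23, d = 10, p = 26, k = -10, q = 9

Rows 1 and 2 both sum to 78, so that's the common total.
The known cells in row 3 total 55, leaving 78 − 55 = 23 for the blank.
The known cells in column 4 total 69, leaving 78 − 69 = 9 for the blank.
The known cells in row 6 total 88, leaving 78 − 88 = -10 for the blank.
The known cells in column 1 total 52, leaving 78 − 52 = 26 for the blank.
The known cells in row 5 total 68, leaving 78 − 68 = 10 for the blank.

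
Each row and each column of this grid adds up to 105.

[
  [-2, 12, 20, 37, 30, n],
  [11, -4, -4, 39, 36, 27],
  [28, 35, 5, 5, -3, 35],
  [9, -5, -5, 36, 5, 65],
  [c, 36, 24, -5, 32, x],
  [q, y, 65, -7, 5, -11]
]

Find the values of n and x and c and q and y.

The known cells in column 2 total 74, leaving 105 − 74 = 31 for the blank.
The known cells in row 6 total 83, leaving 105 − 83 = 22 for the blank.
The known cells in column 1 total 68, leaving 105 − 68 = 37 for the blank.
The known cells in row 5 total 124, leaving 105 − 124 = -19 for the blank.
The known cells in row 1 total 97, leaving 105 − 97 = 8 for the blank.

n = 8, x = -19, c = 37, q = 22, y = 31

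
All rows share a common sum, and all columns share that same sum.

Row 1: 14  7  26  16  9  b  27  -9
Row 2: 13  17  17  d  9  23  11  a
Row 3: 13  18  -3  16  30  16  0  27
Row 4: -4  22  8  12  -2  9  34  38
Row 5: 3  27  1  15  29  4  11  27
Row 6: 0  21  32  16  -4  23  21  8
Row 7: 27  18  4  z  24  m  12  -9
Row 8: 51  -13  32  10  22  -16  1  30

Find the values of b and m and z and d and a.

Rows 3 and 4 both sum to 117, so that's the common total.
Column 8 has -9 + 27 + 38 + 27 + 8 − 9 + 30 = 112; the blank must be 117 − 112 = 5.
Row 1 has 14 + 7 + 26 + 16 + 9 + 27 − 9 = 90; the blank must be 117 − 90 = 27.
Column 6 has 27 + 23 + 16 + 9 + 4 + 23 − 16 = 86; the blank must be 117 − 86 = 31.
Row 7 has 27 + 18 + 4 + 24 + 31 + 12 − 9 = 107; the blank must be 117 − 107 = 10.
Row 2 has 13 + 17 + 17 + 9 + 23 + 11 + 5 = 95; the blank must be 117 − 95 = 22.

b = 27, m = 31, z = 10, d = 22, a = 5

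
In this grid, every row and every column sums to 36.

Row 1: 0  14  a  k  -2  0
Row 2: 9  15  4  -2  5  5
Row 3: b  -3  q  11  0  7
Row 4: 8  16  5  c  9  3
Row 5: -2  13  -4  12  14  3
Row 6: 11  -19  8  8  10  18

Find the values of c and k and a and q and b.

c = -5, k = 12, a = 12, q = 11, b = 10

The known cells in column 1 total 26, leaving 36 − 26 = 10 for the blank.
The known cells in row 4 total 41, leaving 36 − 41 = -5 for the blank.
The known cells in column 4 total 24, leaving 36 − 24 = 12 for the blank.
The known cells in row 1 total 24, leaving 36 − 24 = 12 for the blank.
The known cells in row 3 total 25, leaving 36 − 25 = 11 for the blank.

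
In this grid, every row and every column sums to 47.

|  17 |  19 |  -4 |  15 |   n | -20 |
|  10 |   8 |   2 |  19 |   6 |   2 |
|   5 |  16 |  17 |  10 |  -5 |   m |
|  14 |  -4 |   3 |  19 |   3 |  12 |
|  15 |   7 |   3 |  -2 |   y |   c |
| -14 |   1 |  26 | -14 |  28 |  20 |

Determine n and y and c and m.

n = 20, y = -5, c = 29, m = 4

Row 3: 5 + 16 + 17 + 10 − 5 = 43, so its missing entry is 47 − 43 = 4.
Column 6: -20 + 2 + 4 + 12 + 20 = 18, so its missing entry is 47 − 18 = 29.
Row 5: 15 + 7 + 3 − 2 + 29 = 52, so its missing entry is 47 − 52 = -5.
Row 1: 17 + 19 − 4 + 15 − 20 = 27, so its missing entry is 47 − 27 = 20.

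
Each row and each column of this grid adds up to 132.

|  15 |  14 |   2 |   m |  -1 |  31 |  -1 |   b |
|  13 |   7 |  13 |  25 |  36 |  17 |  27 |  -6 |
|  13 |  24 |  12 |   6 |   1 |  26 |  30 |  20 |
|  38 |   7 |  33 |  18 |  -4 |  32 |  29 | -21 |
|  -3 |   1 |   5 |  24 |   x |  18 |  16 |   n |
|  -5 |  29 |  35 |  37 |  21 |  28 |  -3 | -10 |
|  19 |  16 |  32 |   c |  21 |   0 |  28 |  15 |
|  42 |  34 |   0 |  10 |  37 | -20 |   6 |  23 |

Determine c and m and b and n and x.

Column 5 has -1 + 36 + 1 − 4 + 21 + 21 + 37 = 111; the blank must be 132 − 111 = 21.
Row 7 has 19 + 16 + 32 + 21 + 0 + 28 + 15 = 131; the blank must be 132 − 131 = 1.
Column 4 has 25 + 6 + 18 + 24 + 37 + 1 + 10 = 121; the blank must be 132 − 121 = 11.
Row 1 has 15 + 14 + 2 + 11 − 1 + 31 − 1 = 71; the blank must be 132 − 71 = 61.
Row 5 has -3 + 1 + 5 + 24 + 21 + 18 + 16 = 82; the blank must be 132 − 82 = 50.

c = 1, m = 11, b = 61, n = 50, x = 21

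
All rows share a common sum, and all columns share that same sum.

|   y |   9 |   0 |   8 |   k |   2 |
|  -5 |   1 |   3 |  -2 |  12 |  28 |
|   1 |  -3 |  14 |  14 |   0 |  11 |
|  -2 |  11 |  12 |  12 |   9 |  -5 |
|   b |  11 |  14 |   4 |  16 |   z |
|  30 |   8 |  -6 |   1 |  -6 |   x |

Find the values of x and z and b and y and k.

Rows 2 and 3 both sum to 37, so that's the common total.
Row 6 has 30 + 8 − 6 + 1 − 6 = 27; the blank must be 37 − 27 = 10.
Column 5 has 12 + 0 + 9 + 16 − 6 = 31; the blank must be 37 − 31 = 6.
Row 1 has 9 + 0 + 8 + 6 + 2 = 25; the blank must be 37 − 25 = 12.
Column 1 has 12 − 5 + 1 − 2 + 30 = 36; the blank must be 37 − 36 = 1.
Row 5 has 1 + 11 + 14 + 4 + 16 = 46; the blank must be 37 − 46 = -9.

x = 10, z = -9, b = 1, y = 12, k = 6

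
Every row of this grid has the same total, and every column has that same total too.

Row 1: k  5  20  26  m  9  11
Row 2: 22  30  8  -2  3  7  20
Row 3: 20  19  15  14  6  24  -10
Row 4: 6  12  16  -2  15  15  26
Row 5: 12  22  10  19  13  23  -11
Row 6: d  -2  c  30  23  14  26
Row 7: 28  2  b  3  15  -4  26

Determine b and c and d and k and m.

b = 18, c = 1, d = -4, k = 4, m = 13

Rows 2 and 3 both sum to 88, so that's the common total.
Row 7: 28 + 2 + 3 + 15 − 4 + 26 = 70, so its missing entry is 88 − 70 = 18.
Column 5: 3 + 6 + 15 + 13 + 23 + 15 = 75, so its missing entry is 88 − 75 = 13.
Row 1: 5 + 20 + 26 + 13 + 9 + 11 = 84, so its missing entry is 88 − 84 = 4.
Column 1: 4 + 22 + 20 + 6 + 12 + 28 = 92, so its missing entry is 88 − 92 = -4.
Row 6: -4 − 2 + 30 + 23 + 14 + 26 = 87, so its missing entry is 88 − 87 = 1.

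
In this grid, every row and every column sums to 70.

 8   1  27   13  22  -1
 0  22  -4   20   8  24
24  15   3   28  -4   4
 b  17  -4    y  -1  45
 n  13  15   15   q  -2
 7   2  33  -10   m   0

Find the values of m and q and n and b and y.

Row 6 has 7 + 2 + 33 − 10 + 0 = 32; the blank must be 70 − 32 = 38.
Column 5 has 22 + 8 − 4 − 1 + 38 = 63; the blank must be 70 − 63 = 7.
Row 5 has 13 + 15 + 15 + 7 − 2 = 48; the blank must be 70 − 48 = 22.
Column 1 has 8 + 0 + 24 + 22 + 7 = 61; the blank must be 70 − 61 = 9.
Row 4 has 9 + 17 − 4 − 1 + 45 = 66; the blank must be 70 − 66 = 4.

m = 38, q = 7, n = 22, b = 9, y = 4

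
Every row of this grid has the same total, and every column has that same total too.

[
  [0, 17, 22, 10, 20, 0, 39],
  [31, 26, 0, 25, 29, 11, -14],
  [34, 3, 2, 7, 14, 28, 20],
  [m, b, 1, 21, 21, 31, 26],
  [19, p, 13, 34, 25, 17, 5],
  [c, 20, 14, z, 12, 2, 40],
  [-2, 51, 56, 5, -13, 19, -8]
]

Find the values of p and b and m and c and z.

Rows 1 and 2 both sum to 108, so that's the common total.
Column 4 has 10 + 25 + 7 + 21 + 34 + 5 = 102; the blank must be 108 − 102 = 6.
Row 6 has 20 + 14 + 6 + 12 + 2 + 40 = 94; the blank must be 108 − 94 = 14.
Column 1 has 0 + 31 + 34 + 19 + 14 − 2 = 96; the blank must be 108 − 96 = 12.
Row 4 has 12 + 1 + 21 + 21 + 31 + 26 = 112; the blank must be 108 − 112 = -4.
Row 5 has 19 + 13 + 34 + 25 + 17 + 5 = 113; the blank must be 108 − 113 = -5.

p = -5, b = -4, m = 12, c = 14, z = 6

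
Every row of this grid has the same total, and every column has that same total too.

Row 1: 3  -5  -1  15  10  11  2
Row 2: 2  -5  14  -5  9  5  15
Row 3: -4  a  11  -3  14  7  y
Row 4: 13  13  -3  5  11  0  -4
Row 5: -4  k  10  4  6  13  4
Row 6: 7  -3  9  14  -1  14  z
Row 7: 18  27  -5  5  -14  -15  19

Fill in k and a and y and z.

k = 2, a = 6, y = 4, z = -5

Rows 1 and 2 both sum to 35, so that's the common total.
Row 6 has 7 − 3 + 9 + 14 − 1 + 14 = 40; the blank must be 35 − 40 = -5.
Row 5 has -4 + 10 + 4 + 6 + 13 + 4 = 33; the blank must be 35 − 33 = 2.
Column 2 has -5 − 5 + 13 + 2 − 3 + 27 = 29; the blank must be 35 − 29 = 6.
Row 3 has -4 + 6 + 11 − 3 + 14 + 7 = 31; the blank must be 35 − 31 = 4.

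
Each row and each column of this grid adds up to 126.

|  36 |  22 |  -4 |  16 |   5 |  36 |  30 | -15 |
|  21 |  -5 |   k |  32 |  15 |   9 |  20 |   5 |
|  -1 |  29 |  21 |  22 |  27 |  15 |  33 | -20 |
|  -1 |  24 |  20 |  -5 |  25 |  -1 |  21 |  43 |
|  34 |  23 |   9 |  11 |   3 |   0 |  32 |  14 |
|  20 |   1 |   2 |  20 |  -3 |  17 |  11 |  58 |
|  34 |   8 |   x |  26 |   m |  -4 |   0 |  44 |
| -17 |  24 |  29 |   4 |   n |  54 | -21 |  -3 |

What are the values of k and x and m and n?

k = 29, x = 20, m = -2, n = 56

Row 8: -17 + 24 + 29 + 4 + 54 − 21 − 3 = 70, so its missing entry is 126 − 70 = 56.
Row 2: 21 − 5 + 32 + 15 + 9 + 20 + 5 = 97, so its missing entry is 126 − 97 = 29.
Column 3: -4 + 29 + 21 + 20 + 9 + 2 + 29 = 106, so its missing entry is 126 − 106 = 20.
Row 7: 34 + 8 + 20 + 26 − 4 + 0 + 44 = 128, so its missing entry is 126 − 128 = -2.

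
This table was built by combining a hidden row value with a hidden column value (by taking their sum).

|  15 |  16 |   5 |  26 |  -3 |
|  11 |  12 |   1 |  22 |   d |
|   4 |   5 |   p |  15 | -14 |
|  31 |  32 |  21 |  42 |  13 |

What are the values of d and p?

The difference between any two rows is the same in every column — this is an addition table with the headers hidden.
Row 2 minus row 1 is 11 − 15 = -4, so its entry in column 5 is -3 + (-4) = -7.
Row 3 minus row 1 is 4 − 15 = -11, so its entry in column 3 is 5 + (-11) = -6.

d = -7, p = -6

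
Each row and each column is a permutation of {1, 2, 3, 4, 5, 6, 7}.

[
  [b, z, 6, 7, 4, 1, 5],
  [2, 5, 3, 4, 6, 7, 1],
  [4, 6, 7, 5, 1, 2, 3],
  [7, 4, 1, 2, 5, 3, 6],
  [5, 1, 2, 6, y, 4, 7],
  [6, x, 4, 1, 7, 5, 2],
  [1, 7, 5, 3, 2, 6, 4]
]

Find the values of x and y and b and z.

For row 6, column 2: row 6 already has {1, 2, 4, 5, 6, 7}; that leaves 3.
At (row 1, col 2): column 2 already has {1, 3, 4, 5, 6, 7}, so the value is 2.
At (row 5, col 5): row 5 already has {1, 2, 4, 5, 6, 7}, so the value is 3.
At (row 1, col 1): row 1 already has {1, 2, 4, 5, 6, 7}, so the value is 3.

x = 3, y = 3, b = 3, z = 2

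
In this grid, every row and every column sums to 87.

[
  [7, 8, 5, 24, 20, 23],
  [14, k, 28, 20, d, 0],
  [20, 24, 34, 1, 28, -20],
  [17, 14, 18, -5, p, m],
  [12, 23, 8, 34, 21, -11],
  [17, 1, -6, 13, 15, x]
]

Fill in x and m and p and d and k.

Row 6: 17 + 1 − 6 + 13 + 15 = 40, so its missing entry is 87 − 40 = 47.
Column 2: 8 + 24 + 14 + 23 + 1 = 70, so its missing entry is 87 − 70 = 17.
Row 2: 14 + 17 + 28 + 20 + 0 = 79, so its missing entry is 87 − 79 = 8.
Column 5: 20 + 8 + 28 + 21 + 15 = 92, so its missing entry is 87 − 92 = -5.
Row 4: 17 + 14 + 18 − 5 − 5 = 39, so its missing entry is 87 − 39 = 48.

x = 47, m = 48, p = -5, d = 8, k = 17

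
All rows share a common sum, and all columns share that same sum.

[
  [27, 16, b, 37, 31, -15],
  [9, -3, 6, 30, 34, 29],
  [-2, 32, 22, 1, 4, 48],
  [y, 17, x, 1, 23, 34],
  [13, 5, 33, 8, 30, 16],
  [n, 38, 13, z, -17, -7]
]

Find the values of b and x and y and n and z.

b = 9, x = 22, y = 8, n = 50, z = 28

Rows 2 and 3 both sum to 105, so that's the common total.
Row 1: 27 + 16 + 37 + 31 − 15 = 96, so its missing entry is 105 − 96 = 9.
Column 4: 37 + 30 + 1 + 1 + 8 = 77, so its missing entry is 105 − 77 = 28.
Row 6: 38 + 13 + 28 − 17 − 7 = 55, so its missing entry is 105 − 55 = 50.
Column 1: 27 + 9 − 2 + 13 + 50 = 97, so its missing entry is 105 − 97 = 8.
Row 4: 8 + 17 + 1 + 23 + 34 = 83, so its missing entry is 105 − 83 = 22.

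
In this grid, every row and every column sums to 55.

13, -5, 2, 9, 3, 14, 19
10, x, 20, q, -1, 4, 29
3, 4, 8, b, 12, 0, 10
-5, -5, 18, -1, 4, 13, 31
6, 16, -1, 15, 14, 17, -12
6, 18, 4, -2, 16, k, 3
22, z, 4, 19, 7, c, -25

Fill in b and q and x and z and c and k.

Row 6: 6 + 18 + 4 − 2 + 16 + 3 = 45, so its missing entry is 55 − 45 = 10.
Column 6: 14 + 4 + 0 + 13 + 17 + 10 = 58, so its missing entry is 55 − 58 = -3.
Row 7: 22 + 4 + 19 + 7 − 3 − 25 = 24, so its missing entry is 55 − 24 = 31.
Column 2: -5 + 4 − 5 + 16 + 18 + 31 = 59, so its missing entry is 55 − 59 = -4.
Row 3: 3 + 4 + 8 + 12 + 0 + 10 = 37, so its missing entry is 55 − 37 = 18.
Row 2: 10 − 4 + 20 − 1 + 4 + 29 = 58, so its missing entry is 55 − 58 = -3.

b = 18, q = -3, x = -4, z = 31, c = -3, k = 10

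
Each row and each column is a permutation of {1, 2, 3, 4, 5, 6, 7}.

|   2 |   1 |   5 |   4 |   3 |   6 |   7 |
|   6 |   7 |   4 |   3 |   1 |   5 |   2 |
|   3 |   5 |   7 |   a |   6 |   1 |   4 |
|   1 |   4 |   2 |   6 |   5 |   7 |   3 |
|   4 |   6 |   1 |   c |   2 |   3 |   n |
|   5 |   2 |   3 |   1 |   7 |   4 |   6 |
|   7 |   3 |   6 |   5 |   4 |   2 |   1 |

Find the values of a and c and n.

At (row 3, col 4): row 3 already has {1, 3, 4, 5, 6, 7}, so the value is 2.
At (row 5, col 7): column 7 already has {1, 2, 3, 4, 6, 7}, so the value is 5.
At (row 5, col 4): row 5 already has {1, 2, 3, 4, 5, 6}, so the value is 7.

a = 2, c = 7, n = 5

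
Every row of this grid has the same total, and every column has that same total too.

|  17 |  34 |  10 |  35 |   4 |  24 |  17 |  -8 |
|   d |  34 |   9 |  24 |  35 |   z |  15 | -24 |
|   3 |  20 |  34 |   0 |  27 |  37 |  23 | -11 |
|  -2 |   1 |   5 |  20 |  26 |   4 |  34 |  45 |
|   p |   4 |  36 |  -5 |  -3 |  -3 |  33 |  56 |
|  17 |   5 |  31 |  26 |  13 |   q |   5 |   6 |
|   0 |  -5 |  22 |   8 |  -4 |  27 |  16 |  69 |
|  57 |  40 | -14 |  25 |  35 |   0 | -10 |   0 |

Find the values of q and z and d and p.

q = 30, z = 14, d = 26, p = 15

Rows 1 and 3 both sum to 133, so that's the common total.
Row 5 has 4 + 36 − 5 − 3 − 3 + 33 + 56 = 118; the blank must be 133 − 118 = 15.
Column 1 has 17 + 3 − 2 + 15 + 17 + 0 + 57 = 107; the blank must be 133 − 107 = 26.
Row 6 has 17 + 5 + 31 + 26 + 13 + 5 + 6 = 103; the blank must be 133 − 103 = 30.
Row 2 has 26 + 34 + 9 + 24 + 35 + 15 − 24 = 119; the blank must be 133 − 119 = 14.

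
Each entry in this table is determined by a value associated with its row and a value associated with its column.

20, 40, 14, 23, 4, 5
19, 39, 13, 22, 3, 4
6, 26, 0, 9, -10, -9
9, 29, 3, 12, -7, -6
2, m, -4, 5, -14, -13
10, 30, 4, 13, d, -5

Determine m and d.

The difference between any two rows is the same in every column — this is an addition table with the headers hidden.
Row 5 minus row 1 is -13 − 5 = -18, so its entry in column 2 is 40 + (-18) = 22.
Row 6 minus row 1 is -5 − 5 = -10, so its entry in column 5 is 4 + (-10) = -6.

m = 22, d = -6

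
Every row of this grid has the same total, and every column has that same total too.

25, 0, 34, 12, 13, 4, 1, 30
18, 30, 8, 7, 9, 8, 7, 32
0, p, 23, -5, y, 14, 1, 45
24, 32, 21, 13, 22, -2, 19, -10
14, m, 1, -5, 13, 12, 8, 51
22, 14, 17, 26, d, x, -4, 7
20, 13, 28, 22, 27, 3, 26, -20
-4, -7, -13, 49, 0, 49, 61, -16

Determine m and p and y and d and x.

m = 25, p = 12, y = 29, d = 6, x = 31

Rows 1 and 2 both sum to 119, so that's the common total.
The known cells in column 6 total 88, leaving 119 − 88 = 31 for the blank.
The known cells in row 6 total 113, leaving 119 − 113 = 6 for the blank.
The known cells in column 5 total 90, leaving 119 − 90 = 29 for the blank.
The known cells in row 3 total 107, leaving 119 − 107 = 12 for the blank.
The known cells in row 5 total 94, leaving 119 − 94 = 25 for the blank.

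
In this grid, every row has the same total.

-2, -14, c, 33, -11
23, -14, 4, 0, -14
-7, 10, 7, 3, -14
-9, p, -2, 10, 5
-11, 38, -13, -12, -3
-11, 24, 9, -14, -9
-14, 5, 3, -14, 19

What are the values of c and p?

Row 2 sums to -1 and so does row 3; that's the common total.
In row 1 the known cells total 6, leaving -1 − 6 = -7.
In row 4 the known cells total 4, leaving -1 − 4 = -5.

c = -7, p = -5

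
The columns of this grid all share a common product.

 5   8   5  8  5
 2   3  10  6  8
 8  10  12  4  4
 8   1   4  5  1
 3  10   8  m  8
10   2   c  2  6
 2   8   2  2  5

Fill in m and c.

Columns 1 and 5 each multiply to 38400, so every column has product 38400.
Column 4: 8×6×4×5×2×2 = 3840, so the missing entry is 38400 ÷ 3840 = 10.
Column 3: 5×10×12×4×8×2 = 38400, so the missing entry is 38400 ÷ 38400 = 1.

m = 10, c = 1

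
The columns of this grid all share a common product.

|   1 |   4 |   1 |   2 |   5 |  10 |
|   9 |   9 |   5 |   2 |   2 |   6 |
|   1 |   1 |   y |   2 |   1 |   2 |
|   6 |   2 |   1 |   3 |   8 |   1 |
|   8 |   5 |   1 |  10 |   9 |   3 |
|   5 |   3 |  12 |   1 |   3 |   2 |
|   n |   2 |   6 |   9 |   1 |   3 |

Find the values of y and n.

Columns 5 and 6 each multiply to 2160, so every column has product 2160.
Column 3: 1×5×1×1×12×6 = 360, so the missing entry is 2160 ÷ 360 = 6.
Column 1: 1×9×1×6×8×5 = 2160, so the missing entry is 2160 ÷ 2160 = 1.

y = 6, n = 1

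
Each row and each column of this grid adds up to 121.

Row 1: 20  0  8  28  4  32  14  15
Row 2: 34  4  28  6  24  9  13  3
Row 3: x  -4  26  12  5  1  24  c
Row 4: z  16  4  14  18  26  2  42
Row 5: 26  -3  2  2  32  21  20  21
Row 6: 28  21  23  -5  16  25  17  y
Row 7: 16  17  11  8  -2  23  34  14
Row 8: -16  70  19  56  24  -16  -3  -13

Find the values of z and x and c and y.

Row 6: 28 + 21 + 23 − 5 + 16 + 25 + 17 = 125, so its missing entry is 121 − 125 = -4.
Column 8: 15 + 3 + 42 + 21 − 4 + 14 − 13 = 78, so its missing entry is 121 − 78 = 43.
Row 3: -4 + 26 + 12 + 5 + 1 + 24 + 43 = 107, so its missing entry is 121 − 107 = 14.
Row 4: 16 + 4 + 14 + 18 + 26 + 2 + 42 = 122, so its missing entry is 121 − 122 = -1.

z = -1, x = 14, c = 43, y = -4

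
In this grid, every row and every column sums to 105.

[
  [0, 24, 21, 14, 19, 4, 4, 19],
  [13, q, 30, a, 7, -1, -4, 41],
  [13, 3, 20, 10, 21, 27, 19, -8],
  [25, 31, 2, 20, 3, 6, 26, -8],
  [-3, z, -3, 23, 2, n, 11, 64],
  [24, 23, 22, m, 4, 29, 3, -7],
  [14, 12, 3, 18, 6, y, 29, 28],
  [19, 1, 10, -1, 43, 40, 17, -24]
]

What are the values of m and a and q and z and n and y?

Row 7: 14 + 12 + 3 + 18 + 6 + 29 + 28 = 110, so its missing entry is 105 − 110 = -5.
Column 6: 4 − 1 + 27 + 6 + 29 − 5 + 40 = 100, so its missing entry is 105 − 100 = 5.
Row 5: -3 − 3 + 23 + 2 + 5 + 11 + 64 = 99, so its missing entry is 105 − 99 = 6.
Column 2: 24 + 3 + 31 + 6 + 23 + 12 + 1 = 100, so its missing entry is 105 − 100 = 5.
Row 6: 24 + 23 + 22 + 4 + 29 + 3 − 7 = 98, so its missing entry is 105 − 98 = 7.
Row 2: 13 + 5 + 30 + 7 − 1 − 4 + 41 = 91, so its missing entry is 105 − 91 = 14.

m = 7, a = 14, q = 5, z = 6, n = 5, y = -5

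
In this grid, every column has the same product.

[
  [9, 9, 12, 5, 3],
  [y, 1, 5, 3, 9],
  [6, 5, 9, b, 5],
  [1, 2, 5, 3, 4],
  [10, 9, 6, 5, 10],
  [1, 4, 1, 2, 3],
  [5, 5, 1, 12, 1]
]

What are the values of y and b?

Columns 3 and 5 each multiply to 16200, so every column has product 16200.
Column 1: 9×6×1×10×1×5 = 2700, so the missing entry is 16200 ÷ 2700 = 6.
Column 4: 5×3×3×5×2×12 = 5400, so the missing entry is 16200 ÷ 5400 = 3.

y = 6, b = 3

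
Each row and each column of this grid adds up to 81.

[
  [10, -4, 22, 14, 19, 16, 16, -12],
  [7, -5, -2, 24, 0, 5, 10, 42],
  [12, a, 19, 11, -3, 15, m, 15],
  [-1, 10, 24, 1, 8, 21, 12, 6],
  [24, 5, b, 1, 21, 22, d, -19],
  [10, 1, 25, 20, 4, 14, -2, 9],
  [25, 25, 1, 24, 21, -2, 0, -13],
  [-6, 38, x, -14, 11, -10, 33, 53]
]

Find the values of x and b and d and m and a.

x = -24, b = 16, d = 11, m = 1, a = 11

The known cells in column 2 total 70, leaving 81 − 70 = 11 for the blank.
The known cells in row 3 total 80, leaving 81 − 80 = 1 for the blank.
The known cells in column 7 total 70, leaving 81 − 70 = 11 for the blank.
The known cells in row 5 total 65, leaving 81 − 65 = 16 for the blank.
The known cells in row 8 total 105, leaving 81 − 105 = -24 for the blank.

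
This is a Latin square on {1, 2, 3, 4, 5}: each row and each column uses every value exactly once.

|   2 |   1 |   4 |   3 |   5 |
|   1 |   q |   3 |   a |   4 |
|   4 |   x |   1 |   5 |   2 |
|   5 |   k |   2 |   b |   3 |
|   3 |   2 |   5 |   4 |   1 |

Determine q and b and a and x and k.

q = 5, b = 1, a = 2, x = 3, k = 4

For row 3, column 2: row 3 already has {1, 2, 4, 5}; that leaves 3.
At (row 4, col 2): row 4 is missing {1, 4} and column 2 is missing {4, 5}, so the value is 4.
For row 2, column 2: column 2 already has {1, 2, 3, 4}; that leaves 5.
Cell (4,4): row 4 already has {2, 3, 4, 5} → 1.
Cell (2,4): row 2 already has {1, 3, 4, 5} → 2.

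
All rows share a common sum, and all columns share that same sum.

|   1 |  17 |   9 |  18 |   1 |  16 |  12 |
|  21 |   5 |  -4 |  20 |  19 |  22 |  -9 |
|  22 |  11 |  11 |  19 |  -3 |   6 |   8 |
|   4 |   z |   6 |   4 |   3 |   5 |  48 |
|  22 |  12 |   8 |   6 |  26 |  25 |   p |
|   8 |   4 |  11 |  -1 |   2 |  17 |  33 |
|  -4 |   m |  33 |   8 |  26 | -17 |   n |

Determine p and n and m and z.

Rows 1 and 2 both sum to 74, so that's the common total.
The known cells in row 5 total 99, leaving 74 − 99 = -25 for the blank.
The known cells in column 7 total 67, leaving 74 − 67 = 7 for the blank.
The known cells in row 7 total 53, leaving 74 − 53 = 21 for the blank.
The known cells in row 4 total 70, leaving 74 − 70 = 4 for the blank.

p = -25, n = 7, m = 21, z = 4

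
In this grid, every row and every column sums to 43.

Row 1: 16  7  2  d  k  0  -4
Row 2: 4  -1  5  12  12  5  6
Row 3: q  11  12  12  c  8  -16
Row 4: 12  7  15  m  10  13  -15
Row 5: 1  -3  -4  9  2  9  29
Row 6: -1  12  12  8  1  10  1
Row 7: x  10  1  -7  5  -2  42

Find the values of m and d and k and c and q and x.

Row 4: 12 + 7 + 15 + 10 + 13 − 15 = 42, so its missing entry is 43 − 42 = 1.
Column 4: 12 + 12 + 1 + 9 + 8 − 7 = 35, so its missing entry is 43 − 35 = 8.
Row 1: 16 + 7 + 2 + 8 + 0 − 4 = 29, so its missing entry is 43 − 29 = 14.
Column 5: 14 + 12 + 10 + 2 + 1 + 5 = 44, so its missing entry is 43 − 44 = -1.
Row 3: 11 + 12 + 12 − 1 + 8 − 16 = 26, so its missing entry is 43 − 26 = 17.
Row 7: 10 + 1 − 7 + 5 − 2 + 42 = 49, so its missing entry is 43 − 49 = -6.

m = 1, d = 8, k = 14, c = -1, q = 17, x = -6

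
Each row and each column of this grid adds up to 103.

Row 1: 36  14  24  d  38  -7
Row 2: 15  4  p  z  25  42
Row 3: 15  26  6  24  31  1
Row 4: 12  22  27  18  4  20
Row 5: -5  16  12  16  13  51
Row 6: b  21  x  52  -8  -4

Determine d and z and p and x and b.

d = -2, z = -5, p = 22, x = 12, b = 30

Row 1 has 36 + 14 + 24 + 38 − 7 = 105; the blank must be 103 − 105 = -2.
Column 1 has 36 + 15 + 15 + 12 − 5 = 73; the blank must be 103 − 73 = 30.
Column 4 has -2 + 24 + 18 + 16 + 52 = 108; the blank must be 103 − 108 = -5.
Row 2 has 15 + 4 − 5 + 25 + 42 = 81; the blank must be 103 − 81 = 22.
Row 6 has 30 + 21 + 52 − 8 − 4 = 91; the blank must be 103 − 91 = 12.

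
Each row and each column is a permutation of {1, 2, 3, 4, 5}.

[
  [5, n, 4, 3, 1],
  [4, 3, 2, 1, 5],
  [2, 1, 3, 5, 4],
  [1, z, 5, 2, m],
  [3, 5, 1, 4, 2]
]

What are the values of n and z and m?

Cell (1,2): row 1 already has {1, 3, 4, 5} → 2.
Cell (4,2): column 2 already has {1, 2, 3, 5} → 4.
At (row 4, col 5): row 4 already has {1, 2, 4, 5}, so the value is 3.

n = 2, z = 4, m = 3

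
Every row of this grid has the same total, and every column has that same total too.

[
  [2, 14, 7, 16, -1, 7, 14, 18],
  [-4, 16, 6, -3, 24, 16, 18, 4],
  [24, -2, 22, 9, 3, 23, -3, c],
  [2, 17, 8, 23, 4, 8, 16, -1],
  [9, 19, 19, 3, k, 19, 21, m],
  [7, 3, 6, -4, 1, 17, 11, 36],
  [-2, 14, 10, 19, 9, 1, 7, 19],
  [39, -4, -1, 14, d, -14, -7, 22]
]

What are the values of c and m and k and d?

c = 1, m = -22, k = 9, d = 28

Rows 1 and 2 both sum to 77, so that's the common total.
Row 8 has 39 − 4 − 1 + 14 − 14 − 7 + 22 = 49; the blank must be 77 − 49 = 28.
Column 5 has -1 + 24 + 3 + 4 + 1 + 9 + 28 = 68; the blank must be 77 − 68 = 9.
Row 5 has 9 + 19 + 19 + 3 + 9 + 19 + 21 = 99; the blank must be 77 − 99 = -22.
Row 3 has 24 − 2 + 22 + 9 + 3 + 23 − 3 = 76; the blank must be 77 − 76 = 1.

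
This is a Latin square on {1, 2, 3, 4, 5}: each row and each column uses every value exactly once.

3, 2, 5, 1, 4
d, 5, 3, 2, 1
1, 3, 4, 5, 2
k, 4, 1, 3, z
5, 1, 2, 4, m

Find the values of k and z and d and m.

k = 2, z = 5, d = 4, m = 3

For row 2, column 1: row 2 already has {1, 2, 3, 5}; that leaves 4.
For row 5, column 5: row 5 already has {1, 2, 4, 5}; that leaves 3.
At (row 4, col 5): column 5 already has {1, 2, 3, 4}, so the value is 5.
Cell (4,1): row 4 already has {1, 3, 4, 5} → 2.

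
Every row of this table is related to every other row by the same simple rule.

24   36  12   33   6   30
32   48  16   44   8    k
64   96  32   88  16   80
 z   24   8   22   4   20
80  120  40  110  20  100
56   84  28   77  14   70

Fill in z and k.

Each row is a constant multiple of every other row — this is a multiplication table with the headers hidden.
Row 4 is 8/12 = 2/3 times row 1, so its entry in column 1 is 24 × 2/3 = 16.
Row 2 is 16/12 = 4/3 times row 1, so its entry in column 6 is 30 × 4/3 = 40.

z = 16, k = 40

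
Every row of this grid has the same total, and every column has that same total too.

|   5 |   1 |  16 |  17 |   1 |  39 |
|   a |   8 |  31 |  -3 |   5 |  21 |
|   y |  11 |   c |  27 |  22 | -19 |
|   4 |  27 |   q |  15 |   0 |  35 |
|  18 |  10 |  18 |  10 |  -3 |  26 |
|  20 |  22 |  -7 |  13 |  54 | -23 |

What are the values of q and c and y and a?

q = -2, c = 23, y = 15, a = 17

Rows 1 and 5 both sum to 79, so that's the common total.
Row 2: 8 + 31 − 3 + 5 + 21 = 62, so its missing entry is 79 − 62 = 17.
Row 4: 4 + 27 + 15 + 0 + 35 = 81, so its missing entry is 79 − 81 = -2.
Column 1: 5 + 17 + 4 + 18 + 20 = 64, so its missing entry is 79 − 64 = 15.
Row 3: 15 + 11 + 27 + 22 − 19 = 56, so its missing entry is 79 − 56 = 23.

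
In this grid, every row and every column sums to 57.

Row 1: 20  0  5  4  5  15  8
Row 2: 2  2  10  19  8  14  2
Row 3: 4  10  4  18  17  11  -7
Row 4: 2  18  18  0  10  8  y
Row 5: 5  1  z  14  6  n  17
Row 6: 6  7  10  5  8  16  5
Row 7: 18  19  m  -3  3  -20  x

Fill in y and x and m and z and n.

y = 1, x = 31, m = 9, z = 1, n = 13

Column 6 has 15 + 14 + 11 + 8 + 16 − 20 = 44; the blank must be 57 − 44 = 13.
Row 5 has 5 + 1 + 14 + 6 + 13 + 17 = 56; the blank must be 57 − 56 = 1.
Column 3 has 5 + 10 + 4 + 18 + 1 + 10 = 48; the blank must be 57 − 48 = 9.
Row 4 has 2 + 18 + 18 + 0 + 10 + 8 = 56; the blank must be 57 − 56 = 1.
Row 7 has 18 + 19 + 9 − 3 + 3 − 20 = 26; the blank must be 57 − 26 = 31.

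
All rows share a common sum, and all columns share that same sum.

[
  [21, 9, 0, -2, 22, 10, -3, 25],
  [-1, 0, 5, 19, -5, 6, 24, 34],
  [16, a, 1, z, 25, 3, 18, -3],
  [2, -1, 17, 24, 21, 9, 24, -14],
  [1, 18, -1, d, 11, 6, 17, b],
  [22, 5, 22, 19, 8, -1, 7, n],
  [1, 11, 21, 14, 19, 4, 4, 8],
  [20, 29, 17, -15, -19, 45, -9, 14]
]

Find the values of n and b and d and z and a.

n = 0, b = 18, d = 12, z = 11, a = 11

Rows 1 and 2 both sum to 82, so that's the common total.
The known cells in column 2 total 71, leaving 82 − 71 = 11 for the blank.
The known cells in row 6 total 82, leaving 82 − 82 = 0 for the blank.
The known cells in row 3 total 71, leaving 82 − 71 = 11 for the blank.
The known cells in column 4 total 70, leaving 82 − 70 = 12 for the blank.
The known cells in row 5 total 64, leaving 82 − 64 = 18 for the blank.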